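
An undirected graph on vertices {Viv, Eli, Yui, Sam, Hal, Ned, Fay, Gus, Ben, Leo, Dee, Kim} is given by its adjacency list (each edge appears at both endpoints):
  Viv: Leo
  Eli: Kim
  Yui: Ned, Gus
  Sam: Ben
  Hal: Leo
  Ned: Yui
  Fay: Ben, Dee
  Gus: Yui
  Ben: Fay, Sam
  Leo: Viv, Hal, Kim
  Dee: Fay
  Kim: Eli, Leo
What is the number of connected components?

Component: {Yui, Ned, Gus}
Component: {Sam, Fay, Ben, Dee}
Component: {Viv, Eli, Hal, Leo, Kim}

3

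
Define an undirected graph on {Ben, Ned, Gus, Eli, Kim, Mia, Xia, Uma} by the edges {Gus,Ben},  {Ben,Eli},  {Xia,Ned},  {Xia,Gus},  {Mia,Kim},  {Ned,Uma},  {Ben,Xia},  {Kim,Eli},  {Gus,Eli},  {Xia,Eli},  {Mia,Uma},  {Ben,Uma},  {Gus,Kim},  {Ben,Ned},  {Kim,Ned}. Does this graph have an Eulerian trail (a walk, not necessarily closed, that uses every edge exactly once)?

Degrees: Ben:5, Ned:4, Gus:4, Eli:4, Kim:4, Mia:2, Xia:4, Uma:3
Odd-degree vertices: Ben, Uma (2 total).
With 2 odd-degree vertices and all edges in one connected piece, an Eulerian trail exists (from Ben to Uma).

Yes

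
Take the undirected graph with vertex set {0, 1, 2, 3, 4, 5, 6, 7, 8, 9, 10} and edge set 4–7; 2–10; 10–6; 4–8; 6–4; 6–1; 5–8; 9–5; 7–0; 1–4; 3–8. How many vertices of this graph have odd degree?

6

Degrees: 0:1, 1:2, 2:1, 3:1, 4:4, 5:2, 6:3, 7:2, 8:3, 9:1, 10:2
Odd-degree vertices: 0, 2, 3, 6, 8, 9.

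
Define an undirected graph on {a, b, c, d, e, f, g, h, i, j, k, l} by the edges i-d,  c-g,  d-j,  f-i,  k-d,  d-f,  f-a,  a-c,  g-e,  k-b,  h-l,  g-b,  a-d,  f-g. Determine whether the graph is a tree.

No

The graph has 12 vertices and 14 edges.
It is not connected, so it is not a tree.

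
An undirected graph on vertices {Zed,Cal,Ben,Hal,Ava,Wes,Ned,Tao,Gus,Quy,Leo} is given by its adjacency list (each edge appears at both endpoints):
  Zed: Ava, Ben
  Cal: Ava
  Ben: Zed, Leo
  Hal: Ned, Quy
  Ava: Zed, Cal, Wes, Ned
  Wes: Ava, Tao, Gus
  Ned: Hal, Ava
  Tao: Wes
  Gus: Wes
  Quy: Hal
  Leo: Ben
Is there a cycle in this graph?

No

The graph has 11 vertices, 10 edges, and 1 connected component.
A forest on 11 vertices with 1 component has exactly 10 edges, which matches — so no cycle.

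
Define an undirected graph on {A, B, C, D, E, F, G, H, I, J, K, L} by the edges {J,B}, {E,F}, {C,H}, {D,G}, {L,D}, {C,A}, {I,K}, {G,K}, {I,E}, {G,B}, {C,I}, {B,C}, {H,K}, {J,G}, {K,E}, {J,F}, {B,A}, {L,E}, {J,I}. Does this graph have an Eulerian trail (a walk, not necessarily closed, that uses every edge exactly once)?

Degrees: A:2, B:4, C:4, D:2, E:4, F:2, G:4, H:2, I:4, J:4, K:4, L:2
Odd-degree vertices: none (0 total).
The non-isolated vertices are connected and exactly 0 have odd degree, so an Eulerian trail exists.

Yes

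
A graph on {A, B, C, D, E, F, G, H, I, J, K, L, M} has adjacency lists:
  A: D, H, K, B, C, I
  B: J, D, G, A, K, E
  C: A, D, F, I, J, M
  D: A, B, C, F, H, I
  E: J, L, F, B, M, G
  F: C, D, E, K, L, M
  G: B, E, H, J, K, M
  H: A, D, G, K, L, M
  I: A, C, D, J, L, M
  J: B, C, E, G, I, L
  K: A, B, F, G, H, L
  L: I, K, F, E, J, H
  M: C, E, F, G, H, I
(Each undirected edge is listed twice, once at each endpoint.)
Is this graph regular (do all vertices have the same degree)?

Degrees: A:6, B:6, C:6, D:6, E:6, F:6, G:6, H:6, I:6, J:6, K:6, L:6, M:6
Every vertex has degree 6, so the graph is 6-regular.

Yes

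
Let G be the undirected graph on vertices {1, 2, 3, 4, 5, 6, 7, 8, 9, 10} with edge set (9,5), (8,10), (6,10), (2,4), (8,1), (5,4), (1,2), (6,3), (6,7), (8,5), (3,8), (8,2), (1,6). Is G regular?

Degrees: 1:3, 2:3, 3:2, 4:2, 5:3, 6:4, 7:1, 8:5, 9:1, 10:2
Vertex 7 has degree 1 while 8 has degree 5, so the graph is not regular.

No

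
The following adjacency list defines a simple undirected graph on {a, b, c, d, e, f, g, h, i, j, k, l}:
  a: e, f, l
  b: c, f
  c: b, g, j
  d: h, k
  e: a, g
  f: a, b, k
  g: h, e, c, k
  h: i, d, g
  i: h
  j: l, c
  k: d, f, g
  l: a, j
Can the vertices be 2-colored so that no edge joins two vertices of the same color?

The cycle f-k-g-e-a-f has length 5, which is odd, so the graph is not bipartite.

No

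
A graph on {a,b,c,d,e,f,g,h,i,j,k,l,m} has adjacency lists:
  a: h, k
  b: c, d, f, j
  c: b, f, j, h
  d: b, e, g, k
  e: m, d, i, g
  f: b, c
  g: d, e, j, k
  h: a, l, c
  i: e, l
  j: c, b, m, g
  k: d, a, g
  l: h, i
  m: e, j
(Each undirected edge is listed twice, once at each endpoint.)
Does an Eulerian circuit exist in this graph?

No

Degrees: a:2, b:4, c:4, d:4, e:4, f:2, g:4, h:3, i:2, j:4, k:3, l:2, m:2
h, k have odd degree; an Eulerian circuit needs every degree to be even, so none exists.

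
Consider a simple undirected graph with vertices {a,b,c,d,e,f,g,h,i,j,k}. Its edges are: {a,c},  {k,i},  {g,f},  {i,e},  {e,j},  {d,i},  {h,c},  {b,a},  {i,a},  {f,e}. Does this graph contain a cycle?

No

The graph has 11 vertices, 10 edges, and 1 connected component.
A forest on 11 vertices with 1 component has exactly 10 edges, which matches — so no cycle.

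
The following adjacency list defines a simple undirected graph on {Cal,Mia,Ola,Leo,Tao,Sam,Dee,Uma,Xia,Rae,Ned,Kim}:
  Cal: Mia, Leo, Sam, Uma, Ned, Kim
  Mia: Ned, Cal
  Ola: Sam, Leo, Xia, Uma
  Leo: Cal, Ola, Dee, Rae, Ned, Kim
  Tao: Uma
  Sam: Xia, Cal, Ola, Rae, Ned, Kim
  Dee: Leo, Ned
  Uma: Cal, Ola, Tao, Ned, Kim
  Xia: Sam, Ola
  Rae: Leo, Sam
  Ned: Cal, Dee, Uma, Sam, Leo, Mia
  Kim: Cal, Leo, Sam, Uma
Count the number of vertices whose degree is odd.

2

Degrees: Cal:6, Mia:2, Ola:4, Leo:6, Tao:1, Sam:6, Dee:2, Uma:5, Xia:2, Rae:2, Ned:6, Kim:4
Odd-degree vertices: Tao, Uma.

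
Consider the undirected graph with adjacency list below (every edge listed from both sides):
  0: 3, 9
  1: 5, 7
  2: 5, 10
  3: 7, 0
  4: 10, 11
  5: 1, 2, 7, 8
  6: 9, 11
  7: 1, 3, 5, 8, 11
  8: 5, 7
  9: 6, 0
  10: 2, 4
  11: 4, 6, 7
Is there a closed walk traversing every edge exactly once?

No

Degrees: 0:2, 1:2, 2:2, 3:2, 4:2, 5:4, 6:2, 7:5, 8:2, 9:2, 10:2, 11:3
7, 11 have odd degree; an Eulerian circuit needs every degree to be even, so none exists.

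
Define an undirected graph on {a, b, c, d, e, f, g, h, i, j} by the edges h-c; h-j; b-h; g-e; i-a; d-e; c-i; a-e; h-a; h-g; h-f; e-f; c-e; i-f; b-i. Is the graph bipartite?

A valid 2-coloring puts {e, h, i} on one side and {a, b, c, d, f, g, j} on the other; every edge crosses between the two sides.

Yes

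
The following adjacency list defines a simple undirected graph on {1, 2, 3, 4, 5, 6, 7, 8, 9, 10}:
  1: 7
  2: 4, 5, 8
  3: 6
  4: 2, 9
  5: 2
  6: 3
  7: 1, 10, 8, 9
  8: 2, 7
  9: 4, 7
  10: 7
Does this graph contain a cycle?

The graph has 10 vertices, 9 edges, and 2 connected components.
One cycle is 7-8-2-4-9-7.

Yes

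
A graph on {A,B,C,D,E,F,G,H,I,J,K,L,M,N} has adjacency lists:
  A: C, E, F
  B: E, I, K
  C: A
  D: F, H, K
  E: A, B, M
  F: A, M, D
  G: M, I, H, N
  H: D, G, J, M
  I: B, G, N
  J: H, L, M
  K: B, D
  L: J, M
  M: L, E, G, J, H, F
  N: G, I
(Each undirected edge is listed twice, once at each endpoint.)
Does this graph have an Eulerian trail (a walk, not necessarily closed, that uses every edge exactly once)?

Degrees: A:3, B:3, C:1, D:3, E:3, F:3, G:4, H:4, I:3, J:3, K:2, L:2, M:6, N:2
Odd-degree vertices: A, B, C, D, E, F, I, J (8 total).
With 8 odd-degree vertices (more than two), no single trail can use every edge.

No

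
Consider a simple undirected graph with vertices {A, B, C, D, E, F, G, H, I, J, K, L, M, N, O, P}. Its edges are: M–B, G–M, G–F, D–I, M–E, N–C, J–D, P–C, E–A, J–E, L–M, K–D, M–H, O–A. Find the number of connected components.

2

Component: {C, N, P}
Component: {A, B, D, E, F, G, H, I, J, K, L, M, O}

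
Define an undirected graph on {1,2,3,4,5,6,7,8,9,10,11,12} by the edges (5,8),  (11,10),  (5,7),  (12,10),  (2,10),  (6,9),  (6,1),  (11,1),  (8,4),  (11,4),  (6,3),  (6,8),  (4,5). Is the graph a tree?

No

|V| = 12, |E| = 13.
Connected but with 13 > 11 edges, so it has a cycle and is not a tree.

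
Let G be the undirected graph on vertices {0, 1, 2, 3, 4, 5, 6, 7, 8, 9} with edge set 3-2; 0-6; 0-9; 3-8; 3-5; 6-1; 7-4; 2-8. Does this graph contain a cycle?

Yes

The graph has 10 vertices, 8 edges, and 3 connected components.
One cycle is 2-3-8-2.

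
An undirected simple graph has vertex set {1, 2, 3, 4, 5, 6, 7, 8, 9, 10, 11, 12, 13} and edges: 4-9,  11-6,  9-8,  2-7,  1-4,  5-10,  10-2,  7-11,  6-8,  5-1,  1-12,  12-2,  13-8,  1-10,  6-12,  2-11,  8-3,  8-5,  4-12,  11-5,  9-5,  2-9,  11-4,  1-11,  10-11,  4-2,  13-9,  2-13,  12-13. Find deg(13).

Neighbors of 13: 2, 8, 9, 12.

4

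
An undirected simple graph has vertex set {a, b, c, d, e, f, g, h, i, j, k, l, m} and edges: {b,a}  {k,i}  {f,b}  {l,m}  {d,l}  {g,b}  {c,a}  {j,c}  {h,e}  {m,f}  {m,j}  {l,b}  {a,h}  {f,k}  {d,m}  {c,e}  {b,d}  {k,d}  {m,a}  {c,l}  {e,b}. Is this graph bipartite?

The cycle d-l-m-d has length 3, which is odd, so the graph is not bipartite.

No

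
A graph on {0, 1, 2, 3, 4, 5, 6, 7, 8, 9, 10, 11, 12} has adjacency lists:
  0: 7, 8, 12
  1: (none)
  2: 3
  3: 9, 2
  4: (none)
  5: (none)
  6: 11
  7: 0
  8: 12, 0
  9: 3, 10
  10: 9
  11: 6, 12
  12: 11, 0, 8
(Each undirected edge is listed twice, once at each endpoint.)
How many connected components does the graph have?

5

Component: {1}
Component: {4}
Component: {5}
Component: {2, 3, 9, 10}
Component: {0, 6, 7, 8, 11, 12}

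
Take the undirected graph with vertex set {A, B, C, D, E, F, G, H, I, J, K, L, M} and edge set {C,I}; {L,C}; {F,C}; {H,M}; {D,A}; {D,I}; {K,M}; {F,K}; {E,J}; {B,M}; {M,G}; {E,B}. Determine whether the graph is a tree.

Yes

|V| = 13, |E| = 12.
It is connected with exactly 12 edges, hence acyclic — it is a tree.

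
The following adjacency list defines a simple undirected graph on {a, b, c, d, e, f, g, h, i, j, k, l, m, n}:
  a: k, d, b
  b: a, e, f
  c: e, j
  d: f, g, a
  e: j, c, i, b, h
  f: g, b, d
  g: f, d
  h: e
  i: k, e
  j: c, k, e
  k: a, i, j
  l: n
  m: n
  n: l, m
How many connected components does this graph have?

Component: {l, m, n}
Component: {a, b, c, d, e, f, g, h, i, j, k}

2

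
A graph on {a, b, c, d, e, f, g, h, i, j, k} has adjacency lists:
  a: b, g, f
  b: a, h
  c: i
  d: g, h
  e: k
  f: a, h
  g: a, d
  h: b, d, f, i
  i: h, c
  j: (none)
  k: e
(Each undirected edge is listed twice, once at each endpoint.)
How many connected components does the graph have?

Component: {j}
Component: {e, k}
Component: {a, b, c, d, f, g, h, i}

3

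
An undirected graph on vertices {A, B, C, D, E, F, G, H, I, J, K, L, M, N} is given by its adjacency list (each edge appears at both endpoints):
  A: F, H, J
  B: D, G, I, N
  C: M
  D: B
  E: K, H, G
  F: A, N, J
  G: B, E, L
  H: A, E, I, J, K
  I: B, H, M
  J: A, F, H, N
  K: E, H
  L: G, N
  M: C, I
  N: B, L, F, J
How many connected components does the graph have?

1

Component: {A, B, C, D, E, F, G, H, I, J, K, L, M, N}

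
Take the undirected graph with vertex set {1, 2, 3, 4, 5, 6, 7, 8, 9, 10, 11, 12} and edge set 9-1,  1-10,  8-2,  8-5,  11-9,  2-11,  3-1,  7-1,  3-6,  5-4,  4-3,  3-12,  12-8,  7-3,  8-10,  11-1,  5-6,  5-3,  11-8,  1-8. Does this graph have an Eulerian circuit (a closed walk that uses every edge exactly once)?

Yes

Degrees: 1:6, 2:2, 3:6, 4:2, 5:4, 6:2, 7:2, 8:6, 9:2, 10:2, 11:4, 12:2
Every vertex has even degree and the edges form a single connected piece, so an Eulerian circuit exists.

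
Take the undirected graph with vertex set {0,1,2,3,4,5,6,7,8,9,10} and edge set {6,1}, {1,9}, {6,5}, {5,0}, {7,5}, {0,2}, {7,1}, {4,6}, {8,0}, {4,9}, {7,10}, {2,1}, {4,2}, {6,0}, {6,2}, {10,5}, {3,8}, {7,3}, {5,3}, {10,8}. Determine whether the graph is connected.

Yes

A breadth-first search from 0 visits 0, 6, 5, 2, 8, 1, 4, 7, 3, 10, 9 — all 11 vertices — so the graph is connected.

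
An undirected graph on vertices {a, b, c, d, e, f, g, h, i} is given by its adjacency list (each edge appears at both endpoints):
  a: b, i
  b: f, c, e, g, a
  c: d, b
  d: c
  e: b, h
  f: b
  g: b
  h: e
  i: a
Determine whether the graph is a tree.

The graph has 9 vertices and 8 edges.
Connected and |E| = |V| - 1, which characterizes a tree.

Yes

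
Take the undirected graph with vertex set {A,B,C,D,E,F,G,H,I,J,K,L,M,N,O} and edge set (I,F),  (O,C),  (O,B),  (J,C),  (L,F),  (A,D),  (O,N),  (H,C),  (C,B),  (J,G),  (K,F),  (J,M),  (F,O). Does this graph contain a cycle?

Yes

The graph has 15 vertices, 13 edges, and 3 connected components.
Since 13 > 15 - 3, a cycle must exist; for instance B-O-C-B.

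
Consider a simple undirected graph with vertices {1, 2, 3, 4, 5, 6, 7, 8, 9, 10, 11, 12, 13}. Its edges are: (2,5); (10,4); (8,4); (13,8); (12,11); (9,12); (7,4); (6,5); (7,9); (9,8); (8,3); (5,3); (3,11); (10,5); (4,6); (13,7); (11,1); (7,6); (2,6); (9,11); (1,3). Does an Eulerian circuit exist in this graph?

Degrees: 1:2, 2:2, 3:4, 4:4, 5:4, 6:4, 7:4, 8:4, 9:4, 10:2, 11:4, 12:2, 13:2
All degrees are even and the non-isolated vertices are connected — an Eulerian circuit exists.

Yes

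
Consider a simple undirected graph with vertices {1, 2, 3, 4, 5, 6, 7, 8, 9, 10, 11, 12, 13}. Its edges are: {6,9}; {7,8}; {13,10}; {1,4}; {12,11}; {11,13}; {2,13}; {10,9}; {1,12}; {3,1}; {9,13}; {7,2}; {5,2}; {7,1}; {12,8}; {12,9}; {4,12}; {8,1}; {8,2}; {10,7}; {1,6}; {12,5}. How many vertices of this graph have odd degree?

Degrees: 1:6, 2:4, 3:1, 4:2, 5:2, 6:2, 7:4, 8:4, 9:4, 10:3, 11:2, 12:6, 13:4
Odd-degree vertices: 3, 10.

2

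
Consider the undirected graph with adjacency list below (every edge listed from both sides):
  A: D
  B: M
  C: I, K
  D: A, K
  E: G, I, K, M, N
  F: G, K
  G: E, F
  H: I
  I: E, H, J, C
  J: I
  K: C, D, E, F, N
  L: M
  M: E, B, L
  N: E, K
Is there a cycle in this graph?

The graph has 14 vertices, 16 edges, and 1 connected component.
One cycle is K-C-I-E-K.

Yes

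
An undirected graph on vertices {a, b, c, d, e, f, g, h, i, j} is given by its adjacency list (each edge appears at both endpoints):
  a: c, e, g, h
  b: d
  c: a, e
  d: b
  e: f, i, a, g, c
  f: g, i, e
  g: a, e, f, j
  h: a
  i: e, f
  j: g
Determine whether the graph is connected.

Component: {b, d}
Component: {a, c, e, f, g, h, i, j}
There are 2 separate components, so the graph is not connected.

No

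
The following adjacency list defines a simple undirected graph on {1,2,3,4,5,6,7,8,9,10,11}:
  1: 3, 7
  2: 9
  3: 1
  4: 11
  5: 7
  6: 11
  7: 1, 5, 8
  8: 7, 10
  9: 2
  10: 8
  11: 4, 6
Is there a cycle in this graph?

|V| = 11, |E| = 8, number of components = 3.
A forest on 11 vertices with 3 components has exactly 8 edges, which matches — so no cycle.

No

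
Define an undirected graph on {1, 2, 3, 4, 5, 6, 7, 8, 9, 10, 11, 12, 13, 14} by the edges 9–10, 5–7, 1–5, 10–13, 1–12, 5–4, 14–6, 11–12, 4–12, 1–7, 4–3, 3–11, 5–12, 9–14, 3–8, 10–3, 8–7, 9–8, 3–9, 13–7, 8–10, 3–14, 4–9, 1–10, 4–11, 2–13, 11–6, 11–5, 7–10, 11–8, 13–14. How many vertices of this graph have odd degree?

Degrees: 1:4, 2:1, 3:6, 4:5, 5:5, 6:2, 7:5, 8:5, 9:5, 10:6, 11:6, 12:4, 13:4, 14:4
Odd-degree vertices: 2, 4, 5, 7, 8, 9.

6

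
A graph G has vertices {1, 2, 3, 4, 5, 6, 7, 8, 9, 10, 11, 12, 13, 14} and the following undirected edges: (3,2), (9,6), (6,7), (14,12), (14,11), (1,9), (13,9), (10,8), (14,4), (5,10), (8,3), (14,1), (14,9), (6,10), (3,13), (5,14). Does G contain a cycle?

Yes

|V| = 14, |E| = 16, number of components = 1.
Since 16 > 14 - 1, a cycle must exist; for instance 9-14-5-10-6-9.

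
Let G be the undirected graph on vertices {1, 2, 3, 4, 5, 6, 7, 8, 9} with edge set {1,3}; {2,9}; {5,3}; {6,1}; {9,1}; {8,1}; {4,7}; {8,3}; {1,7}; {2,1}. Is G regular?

Degrees: 1:6, 2:2, 3:3, 4:1, 5:1, 6:1, 7:2, 8:2, 9:2
Degrees are not all equal (e.g. deg(4)=1 but deg(1)=6); not regular.

No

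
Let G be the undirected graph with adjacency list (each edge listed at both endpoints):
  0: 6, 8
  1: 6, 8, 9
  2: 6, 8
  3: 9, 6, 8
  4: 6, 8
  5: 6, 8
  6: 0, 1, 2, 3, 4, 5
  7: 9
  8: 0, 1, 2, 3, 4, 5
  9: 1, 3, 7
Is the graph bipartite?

Color {6, 8, 9} black and {0, 1, 2, 3, 4, 5, 7} white. No edge joins two same-colored vertices, so the graph is bipartite.

Yes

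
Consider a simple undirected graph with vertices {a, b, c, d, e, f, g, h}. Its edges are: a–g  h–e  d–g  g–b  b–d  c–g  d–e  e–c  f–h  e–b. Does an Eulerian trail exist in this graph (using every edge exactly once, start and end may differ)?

Degrees: a:1, b:3, c:2, d:3, e:4, f:1, g:4, h:2
Odd-degree vertices: a, b, d, f (4 total).
With 4 odd-degree vertices (more than two), no single trail can use every edge.

No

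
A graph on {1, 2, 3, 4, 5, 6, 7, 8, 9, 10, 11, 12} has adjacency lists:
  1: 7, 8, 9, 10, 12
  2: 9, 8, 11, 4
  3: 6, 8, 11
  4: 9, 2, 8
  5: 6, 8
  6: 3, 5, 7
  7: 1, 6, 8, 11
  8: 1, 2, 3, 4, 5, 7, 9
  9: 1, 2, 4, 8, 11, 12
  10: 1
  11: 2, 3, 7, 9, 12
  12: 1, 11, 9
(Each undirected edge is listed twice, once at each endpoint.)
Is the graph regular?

No

Degrees: 1:5, 2:4, 3:3, 4:3, 5:2, 6:3, 7:4, 8:7, 9:6, 10:1, 11:5, 12:3
Degrees are not all equal (e.g. deg(10)=1 but deg(8)=7); not regular.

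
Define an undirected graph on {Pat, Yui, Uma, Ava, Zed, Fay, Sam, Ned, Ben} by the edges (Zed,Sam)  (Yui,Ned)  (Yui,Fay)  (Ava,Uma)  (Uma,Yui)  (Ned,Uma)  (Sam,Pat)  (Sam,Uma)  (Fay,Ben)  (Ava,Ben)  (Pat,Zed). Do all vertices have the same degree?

No

Degrees: Pat:2, Yui:3, Uma:4, Ava:2, Zed:2, Fay:2, Sam:3, Ned:2, Ben:2
Degrees are not all equal (e.g. deg(Pat)=2 but deg(Uma)=4); not regular.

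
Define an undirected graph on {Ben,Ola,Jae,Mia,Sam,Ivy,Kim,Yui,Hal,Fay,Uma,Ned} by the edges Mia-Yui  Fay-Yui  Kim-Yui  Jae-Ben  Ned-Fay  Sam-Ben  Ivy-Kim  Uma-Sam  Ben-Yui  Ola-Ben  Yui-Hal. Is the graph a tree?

|V| = 12, |E| = 11.
Connected and |E| = |V| - 1, which characterizes a tree.

Yes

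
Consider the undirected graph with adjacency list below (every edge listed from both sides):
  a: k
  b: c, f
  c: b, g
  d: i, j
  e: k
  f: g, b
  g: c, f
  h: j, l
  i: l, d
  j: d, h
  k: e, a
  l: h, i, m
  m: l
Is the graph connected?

Component: {a, e, k}
Component: {b, c, f, g}
Component: {d, h, i, j, l, m}
No edge joins these 3 groups, so the graph is disconnected.

No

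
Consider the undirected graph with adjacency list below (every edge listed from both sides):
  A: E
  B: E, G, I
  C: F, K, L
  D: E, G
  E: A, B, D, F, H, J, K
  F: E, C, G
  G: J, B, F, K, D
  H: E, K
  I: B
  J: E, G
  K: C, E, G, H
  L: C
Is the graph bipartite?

E-H-K-E is an odd cycle (length 3), and a bipartite graph can contain only even cycles.

No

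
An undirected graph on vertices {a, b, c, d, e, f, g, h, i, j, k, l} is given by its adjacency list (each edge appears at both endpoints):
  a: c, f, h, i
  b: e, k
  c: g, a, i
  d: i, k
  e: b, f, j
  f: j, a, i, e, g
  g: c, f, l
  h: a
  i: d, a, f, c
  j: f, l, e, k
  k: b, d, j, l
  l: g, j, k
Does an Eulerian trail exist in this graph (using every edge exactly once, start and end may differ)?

Degrees: a:4, b:2, c:3, d:2, e:3, f:5, g:3, h:1, i:4, j:4, k:4, l:3
Odd-degree vertices: c, e, f, g, h, l (6 total).
An Eulerian trail requires 0 or 2 odd-degree vertices; here there are 6.

No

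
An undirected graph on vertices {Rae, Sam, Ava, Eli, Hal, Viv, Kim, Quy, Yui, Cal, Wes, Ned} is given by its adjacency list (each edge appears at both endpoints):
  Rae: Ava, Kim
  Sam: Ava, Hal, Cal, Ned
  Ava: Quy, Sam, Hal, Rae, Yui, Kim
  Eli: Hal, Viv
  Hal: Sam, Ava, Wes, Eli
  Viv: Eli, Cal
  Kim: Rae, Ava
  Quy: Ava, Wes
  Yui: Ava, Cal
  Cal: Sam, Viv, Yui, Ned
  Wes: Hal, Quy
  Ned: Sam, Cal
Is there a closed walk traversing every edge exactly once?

Degrees: Rae:2, Sam:4, Ava:6, Eli:2, Hal:4, Viv:2, Kim:2, Quy:2, Yui:2, Cal:4, Wes:2, Ned:2
All degrees are even and the non-isolated vertices are connected — an Eulerian circuit exists.

Yes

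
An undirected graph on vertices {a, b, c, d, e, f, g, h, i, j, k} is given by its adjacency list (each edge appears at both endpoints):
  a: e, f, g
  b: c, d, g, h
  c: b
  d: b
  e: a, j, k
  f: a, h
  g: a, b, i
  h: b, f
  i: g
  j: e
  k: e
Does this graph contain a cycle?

Yes

|V| = 11, |E| = 11, number of components = 1.
Since 11 > 11 - 1, a cycle must exist; for instance a-f-h-b-g-a.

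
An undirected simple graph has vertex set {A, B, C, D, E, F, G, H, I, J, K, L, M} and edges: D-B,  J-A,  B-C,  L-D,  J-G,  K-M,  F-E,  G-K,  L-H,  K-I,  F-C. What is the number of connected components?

2

Component: {A, G, I, J, K, M}
Component: {B, C, D, E, F, H, L}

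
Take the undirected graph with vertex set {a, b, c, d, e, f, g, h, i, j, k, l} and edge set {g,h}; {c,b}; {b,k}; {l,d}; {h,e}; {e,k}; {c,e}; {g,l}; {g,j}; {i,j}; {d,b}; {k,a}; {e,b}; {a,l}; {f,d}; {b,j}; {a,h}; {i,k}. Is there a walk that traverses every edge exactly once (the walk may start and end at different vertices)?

Degrees: a:3, b:5, c:2, d:3, e:4, f:1, g:3, h:3, i:2, j:3, k:4, l:3
Odd-degree vertices: a, b, d, f, g, h, j, l (8 total).
An Eulerian trail requires 0 or 2 odd-degree vertices; here there are 8.

No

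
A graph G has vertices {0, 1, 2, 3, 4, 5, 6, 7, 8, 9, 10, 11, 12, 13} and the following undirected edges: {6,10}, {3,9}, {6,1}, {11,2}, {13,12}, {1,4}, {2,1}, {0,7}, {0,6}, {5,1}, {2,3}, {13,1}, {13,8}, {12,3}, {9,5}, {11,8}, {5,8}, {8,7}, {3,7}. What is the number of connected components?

1

Component: {0, 1, 2, 3, 4, 5, 6, 7, 8, 9, 10, 11, 12, 13}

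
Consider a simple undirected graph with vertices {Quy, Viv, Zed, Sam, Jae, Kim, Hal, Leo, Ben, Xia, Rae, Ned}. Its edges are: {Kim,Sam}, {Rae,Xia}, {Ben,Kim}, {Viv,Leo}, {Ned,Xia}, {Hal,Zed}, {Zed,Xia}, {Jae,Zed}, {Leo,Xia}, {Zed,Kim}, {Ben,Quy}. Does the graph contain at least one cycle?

No

|V| = 12, |E| = 11, number of components = 1.
Since 11 = 12 - 1, the graph is a forest and contains no cycle.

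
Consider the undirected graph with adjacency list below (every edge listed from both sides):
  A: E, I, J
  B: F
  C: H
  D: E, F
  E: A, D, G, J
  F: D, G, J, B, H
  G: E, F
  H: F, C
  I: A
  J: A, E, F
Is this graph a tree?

The graph has 10 vertices and 12 edges.
Connected but with 12 > 9 edges, so it has a cycle and is not a tree.

No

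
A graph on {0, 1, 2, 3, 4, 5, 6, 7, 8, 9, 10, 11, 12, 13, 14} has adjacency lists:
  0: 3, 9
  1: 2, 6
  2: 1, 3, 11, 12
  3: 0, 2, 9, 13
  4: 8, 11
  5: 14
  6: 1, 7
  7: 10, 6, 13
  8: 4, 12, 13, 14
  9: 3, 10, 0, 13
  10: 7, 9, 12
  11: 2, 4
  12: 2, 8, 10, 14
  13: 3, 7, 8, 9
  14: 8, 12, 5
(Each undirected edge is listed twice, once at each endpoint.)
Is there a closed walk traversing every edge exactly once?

Degrees: 0:2, 1:2, 2:4, 3:4, 4:2, 5:1, 6:2, 7:3, 8:4, 9:4, 10:3, 11:2, 12:4, 13:4, 14:3
5, 7, 10, 14 have odd degree; an Eulerian circuit needs every degree to be even, so none exists.

No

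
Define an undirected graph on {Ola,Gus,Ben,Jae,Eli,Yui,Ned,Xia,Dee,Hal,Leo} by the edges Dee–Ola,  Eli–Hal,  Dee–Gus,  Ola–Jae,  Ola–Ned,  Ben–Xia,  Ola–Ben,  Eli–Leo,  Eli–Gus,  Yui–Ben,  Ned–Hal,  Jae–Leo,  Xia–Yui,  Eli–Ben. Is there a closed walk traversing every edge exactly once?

Yes

Degrees: Ola:4, Gus:2, Ben:4, Jae:2, Eli:4, Yui:2, Ned:2, Xia:2, Dee:2, Hal:2, Leo:2
Every vertex has even degree and the edges form a single connected piece, so an Eulerian circuit exists.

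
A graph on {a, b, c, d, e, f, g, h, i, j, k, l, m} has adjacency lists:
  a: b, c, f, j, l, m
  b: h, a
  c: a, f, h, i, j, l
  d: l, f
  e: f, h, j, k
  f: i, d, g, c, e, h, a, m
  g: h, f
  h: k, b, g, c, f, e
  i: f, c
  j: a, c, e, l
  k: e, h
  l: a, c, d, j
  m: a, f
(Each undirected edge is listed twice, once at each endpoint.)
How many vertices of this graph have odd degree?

0

Degrees: a:6, b:2, c:6, d:2, e:4, f:8, g:2, h:6, i:2, j:4, k:2, l:4, m:2
Odd-degree vertices: none.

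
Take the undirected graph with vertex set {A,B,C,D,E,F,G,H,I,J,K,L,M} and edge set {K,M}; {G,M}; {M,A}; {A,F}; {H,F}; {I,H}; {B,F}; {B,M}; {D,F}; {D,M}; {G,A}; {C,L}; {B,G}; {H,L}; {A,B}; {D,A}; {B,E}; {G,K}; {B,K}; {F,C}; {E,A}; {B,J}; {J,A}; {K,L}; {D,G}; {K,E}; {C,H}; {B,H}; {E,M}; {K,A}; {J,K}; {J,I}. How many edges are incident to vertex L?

3

Neighbors of L: C, H, K.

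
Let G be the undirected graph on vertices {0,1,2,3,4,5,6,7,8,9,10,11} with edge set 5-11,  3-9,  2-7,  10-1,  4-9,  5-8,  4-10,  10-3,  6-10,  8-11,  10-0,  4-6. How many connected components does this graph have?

Component: {2, 7}
Component: {5, 8, 11}
Component: {0, 1, 3, 4, 6, 9, 10}

3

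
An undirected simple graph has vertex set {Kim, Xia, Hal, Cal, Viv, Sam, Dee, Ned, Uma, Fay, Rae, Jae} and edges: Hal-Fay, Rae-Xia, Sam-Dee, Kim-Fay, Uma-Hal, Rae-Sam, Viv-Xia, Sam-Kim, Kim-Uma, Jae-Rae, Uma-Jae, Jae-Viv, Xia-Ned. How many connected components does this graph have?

Component: {Cal}
Component: {Kim, Xia, Hal, Viv, Sam, Dee, Ned, Uma, Fay, Rae, Jae}

2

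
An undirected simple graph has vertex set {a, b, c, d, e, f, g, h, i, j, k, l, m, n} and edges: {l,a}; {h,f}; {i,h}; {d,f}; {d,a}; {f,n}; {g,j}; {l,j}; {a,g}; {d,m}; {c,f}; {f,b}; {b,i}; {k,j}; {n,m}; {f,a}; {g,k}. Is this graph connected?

No

Component: {e}
Component: {a, b, c, d, f, g, h, i, j, k, l, m, n}
There are 2 separate components, so the graph is not connected.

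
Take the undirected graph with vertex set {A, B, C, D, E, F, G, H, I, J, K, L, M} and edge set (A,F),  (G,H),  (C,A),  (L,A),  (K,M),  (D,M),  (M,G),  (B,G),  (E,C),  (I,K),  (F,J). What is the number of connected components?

2

Component: {A, C, E, F, J, L}
Component: {B, D, G, H, I, K, M}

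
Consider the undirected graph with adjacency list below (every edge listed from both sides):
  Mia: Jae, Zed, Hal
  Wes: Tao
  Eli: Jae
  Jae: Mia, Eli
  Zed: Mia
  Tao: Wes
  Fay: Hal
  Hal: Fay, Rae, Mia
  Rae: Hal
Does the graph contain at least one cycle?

No

The graph has 9 vertices, 7 edges, and 2 connected components.
A forest on 9 vertices with 2 components has exactly 7 edges, which matches — so no cycle.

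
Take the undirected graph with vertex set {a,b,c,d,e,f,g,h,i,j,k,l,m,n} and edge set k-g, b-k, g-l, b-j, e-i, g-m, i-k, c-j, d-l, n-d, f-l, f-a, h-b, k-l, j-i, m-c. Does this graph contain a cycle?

Yes

The graph has 14 vertices, 16 edges, and 1 connected component.
One cycle is k-g-m-c-j-i-k.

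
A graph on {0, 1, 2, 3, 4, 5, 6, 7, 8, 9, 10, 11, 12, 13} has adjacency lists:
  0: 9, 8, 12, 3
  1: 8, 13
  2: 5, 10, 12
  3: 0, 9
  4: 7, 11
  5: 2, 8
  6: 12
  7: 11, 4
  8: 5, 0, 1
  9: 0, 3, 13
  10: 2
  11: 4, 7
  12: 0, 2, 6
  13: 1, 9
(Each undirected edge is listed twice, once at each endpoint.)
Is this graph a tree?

The graph has 14 vertices and 16 edges.
It is not connected, so it is not a tree.

No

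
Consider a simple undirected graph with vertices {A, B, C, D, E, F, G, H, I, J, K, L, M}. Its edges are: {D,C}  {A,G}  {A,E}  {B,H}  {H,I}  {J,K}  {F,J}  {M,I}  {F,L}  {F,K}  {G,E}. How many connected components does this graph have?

4

Component: {C, D}
Component: {A, E, G}
Component: {B, H, I, M}
Component: {F, J, K, L}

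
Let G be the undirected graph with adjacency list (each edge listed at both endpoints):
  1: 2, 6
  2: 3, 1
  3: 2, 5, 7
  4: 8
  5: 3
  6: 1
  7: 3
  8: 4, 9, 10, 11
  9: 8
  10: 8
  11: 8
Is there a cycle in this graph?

|V| = 11, |E| = 9, number of components = 2.
A forest on 11 vertices with 2 components has exactly 9 edges, which matches — so no cycle.

No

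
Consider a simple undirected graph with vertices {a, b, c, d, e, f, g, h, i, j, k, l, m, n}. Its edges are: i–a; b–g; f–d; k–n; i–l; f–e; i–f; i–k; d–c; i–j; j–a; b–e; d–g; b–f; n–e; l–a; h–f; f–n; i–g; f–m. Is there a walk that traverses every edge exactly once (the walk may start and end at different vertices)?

Degrees: a:3, b:3, c:1, d:3, e:3, f:7, g:3, h:1, i:6, j:2, k:2, l:2, m:1, n:3
Odd-degree vertices: a, b, c, d, e, f, g, h, m, n (10 total).
An Eulerian trail requires 0 or 2 odd-degree vertices; here there are 10.

No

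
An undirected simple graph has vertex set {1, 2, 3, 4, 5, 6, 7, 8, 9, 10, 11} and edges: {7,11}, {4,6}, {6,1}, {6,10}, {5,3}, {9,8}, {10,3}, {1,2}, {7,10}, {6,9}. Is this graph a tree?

Yes

The graph has 11 vertices and 10 edges.
It is connected with exactly 10 edges, hence acyclic — it is a tree.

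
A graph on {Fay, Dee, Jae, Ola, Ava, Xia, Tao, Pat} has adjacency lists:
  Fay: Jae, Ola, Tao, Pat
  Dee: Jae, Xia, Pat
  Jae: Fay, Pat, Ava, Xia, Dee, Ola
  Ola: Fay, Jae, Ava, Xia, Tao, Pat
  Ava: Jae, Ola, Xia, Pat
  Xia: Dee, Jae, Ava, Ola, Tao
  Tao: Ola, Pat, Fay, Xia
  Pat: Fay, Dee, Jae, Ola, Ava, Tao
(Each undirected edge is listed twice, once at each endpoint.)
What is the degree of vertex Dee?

3

Neighbors of Dee: Jae, Xia, Pat.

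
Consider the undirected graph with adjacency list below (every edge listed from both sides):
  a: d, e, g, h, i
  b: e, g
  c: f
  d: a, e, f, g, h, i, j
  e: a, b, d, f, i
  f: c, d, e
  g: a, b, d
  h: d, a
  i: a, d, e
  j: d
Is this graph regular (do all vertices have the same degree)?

No

Degrees: a:5, b:2, c:1, d:7, e:5, f:3, g:3, h:2, i:3, j:1
Degrees are not all equal (e.g. deg(c)=1 but deg(d)=7); not regular.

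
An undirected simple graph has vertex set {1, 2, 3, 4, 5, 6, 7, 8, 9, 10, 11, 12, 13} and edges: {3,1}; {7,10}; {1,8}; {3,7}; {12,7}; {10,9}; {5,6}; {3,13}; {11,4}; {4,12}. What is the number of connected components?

3

Component: {2}
Component: {5, 6}
Component: {1, 3, 4, 7, 8, 9, 10, 11, 12, 13}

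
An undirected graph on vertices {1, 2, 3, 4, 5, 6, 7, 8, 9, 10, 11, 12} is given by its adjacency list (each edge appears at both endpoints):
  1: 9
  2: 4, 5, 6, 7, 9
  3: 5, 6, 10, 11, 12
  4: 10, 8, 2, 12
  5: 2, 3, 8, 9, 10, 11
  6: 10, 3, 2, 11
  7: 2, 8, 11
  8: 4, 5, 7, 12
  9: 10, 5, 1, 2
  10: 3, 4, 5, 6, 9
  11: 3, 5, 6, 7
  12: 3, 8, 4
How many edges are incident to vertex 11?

Neighbors of 11: 3, 5, 6, 7.

4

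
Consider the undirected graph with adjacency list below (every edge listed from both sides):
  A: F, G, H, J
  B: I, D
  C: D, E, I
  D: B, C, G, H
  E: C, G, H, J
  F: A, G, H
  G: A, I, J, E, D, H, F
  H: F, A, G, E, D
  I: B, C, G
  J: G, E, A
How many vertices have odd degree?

6

Degrees: A:4, B:2, C:3, D:4, E:4, F:3, G:7, H:5, I:3, J:3
Odd-degree vertices: C, F, G, H, I, J.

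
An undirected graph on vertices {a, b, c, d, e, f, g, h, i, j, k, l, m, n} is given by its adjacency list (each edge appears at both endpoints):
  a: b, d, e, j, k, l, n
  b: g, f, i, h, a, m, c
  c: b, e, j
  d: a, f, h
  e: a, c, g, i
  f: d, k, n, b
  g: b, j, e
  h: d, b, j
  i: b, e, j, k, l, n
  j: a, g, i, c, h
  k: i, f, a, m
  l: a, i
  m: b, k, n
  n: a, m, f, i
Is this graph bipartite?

A valid 2-coloring puts {b, d, e, j, k, l, n} on one side and {a, c, f, g, h, i, m} on the other; every edge crosses between the two sides.

Yes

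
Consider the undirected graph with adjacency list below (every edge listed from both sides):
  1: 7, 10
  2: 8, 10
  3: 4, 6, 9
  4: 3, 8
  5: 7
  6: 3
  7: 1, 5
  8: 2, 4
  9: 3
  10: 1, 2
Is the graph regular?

No

Degrees: 1:2, 2:2, 3:3, 4:2, 5:1, 6:1, 7:2, 8:2, 9:1, 10:2
Vertex 5 has degree 1 while 3 has degree 3, so the graph is not regular.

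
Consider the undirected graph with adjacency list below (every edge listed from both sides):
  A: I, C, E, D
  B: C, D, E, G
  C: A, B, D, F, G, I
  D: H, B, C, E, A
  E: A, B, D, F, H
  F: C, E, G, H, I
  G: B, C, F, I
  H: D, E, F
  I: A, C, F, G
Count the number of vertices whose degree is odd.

4

Degrees: A:4, B:4, C:6, D:5, E:5, F:5, G:4, H:3, I:4
Odd-degree vertices: D, E, F, H.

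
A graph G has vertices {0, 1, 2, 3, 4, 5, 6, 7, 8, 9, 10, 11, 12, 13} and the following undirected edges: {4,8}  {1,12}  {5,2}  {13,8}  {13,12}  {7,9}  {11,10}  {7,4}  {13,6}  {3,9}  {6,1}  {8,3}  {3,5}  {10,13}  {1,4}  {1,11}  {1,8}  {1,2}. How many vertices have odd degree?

2

Degrees: 0:0, 1:6, 2:2, 3:3, 4:3, 5:2, 6:2, 7:2, 8:4, 9:2, 10:2, 11:2, 12:2, 13:4
Odd-degree vertices: 3, 4.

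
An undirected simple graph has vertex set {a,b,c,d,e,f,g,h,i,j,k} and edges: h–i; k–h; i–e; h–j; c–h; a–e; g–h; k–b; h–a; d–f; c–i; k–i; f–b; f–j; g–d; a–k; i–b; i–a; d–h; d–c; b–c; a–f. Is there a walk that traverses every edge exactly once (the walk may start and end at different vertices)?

Degrees: a:5, b:4, c:4, d:4, e:2, f:4, g:2, h:7, i:6, j:2, k:4
Odd-degree vertices: a, h (2 total).
The non-isolated vertices are connected and exactly 2 have odd degree, so an Eulerian trail exists (from a to h).

Yes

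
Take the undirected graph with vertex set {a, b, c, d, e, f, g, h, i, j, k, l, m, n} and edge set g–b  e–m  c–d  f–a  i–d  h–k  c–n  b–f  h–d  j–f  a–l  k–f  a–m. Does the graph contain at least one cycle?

|V| = 14, |E| = 13, number of components = 1.
Since 13 = 14 - 1, the graph is a forest and contains no cycle.

No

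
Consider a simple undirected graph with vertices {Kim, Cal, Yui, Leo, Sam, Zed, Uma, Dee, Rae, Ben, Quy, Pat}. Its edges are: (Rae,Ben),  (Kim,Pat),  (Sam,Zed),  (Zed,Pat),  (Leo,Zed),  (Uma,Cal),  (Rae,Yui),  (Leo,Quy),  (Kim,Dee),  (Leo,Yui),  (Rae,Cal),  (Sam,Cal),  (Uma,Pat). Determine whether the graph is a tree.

No

The graph has 12 vertices and 13 edges.
A tree on 12 vertices has exactly 11 edges; this graph has 13, so it contains a cycle and is not a tree.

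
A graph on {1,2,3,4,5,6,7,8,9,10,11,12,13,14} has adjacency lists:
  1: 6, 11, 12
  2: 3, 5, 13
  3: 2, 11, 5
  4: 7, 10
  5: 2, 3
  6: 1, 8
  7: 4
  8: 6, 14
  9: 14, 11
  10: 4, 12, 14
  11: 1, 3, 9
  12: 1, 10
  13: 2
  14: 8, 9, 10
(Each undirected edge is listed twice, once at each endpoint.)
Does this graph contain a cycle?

Yes

The graph has 14 vertices, 16 edges, and 1 connected component.
One cycle is 3-5-2-3.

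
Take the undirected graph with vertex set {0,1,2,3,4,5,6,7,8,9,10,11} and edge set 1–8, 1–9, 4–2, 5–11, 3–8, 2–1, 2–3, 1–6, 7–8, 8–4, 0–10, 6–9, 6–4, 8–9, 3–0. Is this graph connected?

No

Component: {5, 11}
Component: {0, 1, 2, 3, 4, 6, 7, 8, 9, 10}
No edge joins these 2 groups, so the graph is disconnected.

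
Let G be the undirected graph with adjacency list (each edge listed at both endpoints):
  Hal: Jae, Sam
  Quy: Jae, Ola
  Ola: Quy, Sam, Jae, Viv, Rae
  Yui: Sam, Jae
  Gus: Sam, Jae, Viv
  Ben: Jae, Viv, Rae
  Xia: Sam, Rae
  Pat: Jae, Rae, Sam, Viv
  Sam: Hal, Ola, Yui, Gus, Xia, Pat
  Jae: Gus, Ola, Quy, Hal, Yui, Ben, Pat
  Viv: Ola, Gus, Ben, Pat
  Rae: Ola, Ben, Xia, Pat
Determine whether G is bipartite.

Ola-Quy-Jae-Ola is an odd cycle (length 3), and a bipartite graph can contain only even cycles.

No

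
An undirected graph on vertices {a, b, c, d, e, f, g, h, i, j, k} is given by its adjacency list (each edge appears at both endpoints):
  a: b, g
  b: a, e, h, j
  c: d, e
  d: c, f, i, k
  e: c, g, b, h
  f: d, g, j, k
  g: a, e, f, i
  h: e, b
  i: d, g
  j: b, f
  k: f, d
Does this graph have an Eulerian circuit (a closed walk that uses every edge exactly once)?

Degrees: a:2, b:4, c:2, d:4, e:4, f:4, g:4, h:2, i:2, j:2, k:2
Every vertex has even degree and the edges form a single connected piece, so an Eulerian circuit exists.

Yes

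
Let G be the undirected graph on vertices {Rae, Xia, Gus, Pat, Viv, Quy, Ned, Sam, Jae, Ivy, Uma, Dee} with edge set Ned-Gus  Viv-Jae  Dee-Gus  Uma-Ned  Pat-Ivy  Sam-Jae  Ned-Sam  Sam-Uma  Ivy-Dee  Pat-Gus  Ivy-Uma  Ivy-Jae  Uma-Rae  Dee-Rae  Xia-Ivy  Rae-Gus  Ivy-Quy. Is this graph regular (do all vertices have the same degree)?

No

Degrees: Rae:3, Xia:1, Gus:4, Pat:2, Viv:1, Quy:1, Ned:3, Sam:3, Jae:3, Ivy:6, Uma:4, Dee:3
Vertex Xia has degree 1 while Ivy has degree 6, so the graph is not regular.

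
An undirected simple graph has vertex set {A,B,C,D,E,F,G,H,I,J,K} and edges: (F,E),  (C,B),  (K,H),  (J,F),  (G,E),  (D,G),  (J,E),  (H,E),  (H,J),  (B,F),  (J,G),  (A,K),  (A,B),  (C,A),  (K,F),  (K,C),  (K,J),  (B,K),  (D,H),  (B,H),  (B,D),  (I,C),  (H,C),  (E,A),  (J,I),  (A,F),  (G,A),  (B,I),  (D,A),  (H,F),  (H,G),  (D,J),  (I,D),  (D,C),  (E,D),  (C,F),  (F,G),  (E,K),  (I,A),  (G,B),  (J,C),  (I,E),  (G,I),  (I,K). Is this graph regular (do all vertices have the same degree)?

Yes

Degrees: A:8, B:8, C:8, D:8, E:8, F:8, G:8, H:8, I:8, J:8, K:8
All degrees equal 8; the graph is regular.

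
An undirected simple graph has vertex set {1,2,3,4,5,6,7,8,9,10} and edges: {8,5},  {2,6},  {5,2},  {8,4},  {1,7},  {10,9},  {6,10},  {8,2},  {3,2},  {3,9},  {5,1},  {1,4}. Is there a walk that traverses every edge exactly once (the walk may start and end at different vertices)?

No

Degrees: 1:3, 2:4, 3:2, 4:2, 5:3, 6:2, 7:1, 8:3, 9:2, 10:2
Odd-degree vertices: 1, 5, 7, 8 (4 total).
An Eulerian trail requires 0 or 2 odd-degree vertices; here there are 4.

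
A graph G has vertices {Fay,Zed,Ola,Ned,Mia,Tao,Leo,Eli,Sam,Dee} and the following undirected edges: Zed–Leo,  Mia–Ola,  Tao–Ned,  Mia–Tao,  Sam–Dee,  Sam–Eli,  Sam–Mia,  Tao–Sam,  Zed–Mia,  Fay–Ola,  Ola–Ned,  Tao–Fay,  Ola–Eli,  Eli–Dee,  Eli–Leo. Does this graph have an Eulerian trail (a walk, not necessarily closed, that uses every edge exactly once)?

Degrees: Fay:2, Zed:2, Ola:4, Ned:2, Mia:4, Tao:4, Leo:2, Eli:4, Sam:4, Dee:2
Odd-degree vertices: none (0 total).
With 0 odd-degree vertices and all edges in one connected piece, an Eulerian trail exists.

Yes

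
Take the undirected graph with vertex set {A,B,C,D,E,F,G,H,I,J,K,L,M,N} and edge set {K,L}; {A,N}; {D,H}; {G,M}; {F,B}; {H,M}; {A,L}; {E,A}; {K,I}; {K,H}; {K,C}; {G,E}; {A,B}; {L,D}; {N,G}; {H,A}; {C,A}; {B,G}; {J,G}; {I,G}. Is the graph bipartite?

No

M-H-K-I-G-M is an odd cycle (length 5), and a bipartite graph can contain only even cycles.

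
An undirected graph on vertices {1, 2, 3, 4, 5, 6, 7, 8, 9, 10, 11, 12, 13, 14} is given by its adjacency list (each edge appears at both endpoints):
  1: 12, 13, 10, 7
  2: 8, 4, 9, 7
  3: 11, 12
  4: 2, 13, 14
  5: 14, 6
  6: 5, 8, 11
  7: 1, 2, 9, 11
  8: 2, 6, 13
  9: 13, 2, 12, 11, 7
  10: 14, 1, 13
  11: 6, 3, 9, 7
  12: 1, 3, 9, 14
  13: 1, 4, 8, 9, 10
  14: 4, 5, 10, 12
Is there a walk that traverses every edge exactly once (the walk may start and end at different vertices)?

No

Degrees: 1:4, 2:4, 3:2, 4:3, 5:2, 6:3, 7:4, 8:3, 9:5, 10:3, 11:4, 12:4, 13:5, 14:4
Odd-degree vertices: 4, 6, 8, 9, 10, 13 (6 total).
With 6 odd-degree vertices (more than two), no single trail can use every edge.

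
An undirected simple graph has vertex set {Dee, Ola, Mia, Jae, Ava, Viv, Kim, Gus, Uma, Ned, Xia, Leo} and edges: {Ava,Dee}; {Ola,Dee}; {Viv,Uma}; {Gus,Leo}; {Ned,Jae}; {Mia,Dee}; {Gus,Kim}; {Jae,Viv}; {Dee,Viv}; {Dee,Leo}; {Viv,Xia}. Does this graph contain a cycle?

No

The graph has 12 vertices, 11 edges, and 1 connected component.
Since 11 = 12 - 1, the graph is a forest and contains no cycle.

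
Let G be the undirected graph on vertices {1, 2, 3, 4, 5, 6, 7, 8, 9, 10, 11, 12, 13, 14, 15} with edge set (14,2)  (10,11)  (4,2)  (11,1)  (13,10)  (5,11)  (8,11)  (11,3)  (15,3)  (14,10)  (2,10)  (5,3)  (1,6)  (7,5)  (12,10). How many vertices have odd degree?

Degrees: 1:2, 2:3, 3:3, 4:1, 5:3, 6:1, 7:1, 8:1, 9:0, 10:5, 11:5, 12:1, 13:1, 14:2, 15:1
Odd-degree vertices: 2, 3, 4, 5, 6, 7, 8, 10, 11, 12, 13, 15.

12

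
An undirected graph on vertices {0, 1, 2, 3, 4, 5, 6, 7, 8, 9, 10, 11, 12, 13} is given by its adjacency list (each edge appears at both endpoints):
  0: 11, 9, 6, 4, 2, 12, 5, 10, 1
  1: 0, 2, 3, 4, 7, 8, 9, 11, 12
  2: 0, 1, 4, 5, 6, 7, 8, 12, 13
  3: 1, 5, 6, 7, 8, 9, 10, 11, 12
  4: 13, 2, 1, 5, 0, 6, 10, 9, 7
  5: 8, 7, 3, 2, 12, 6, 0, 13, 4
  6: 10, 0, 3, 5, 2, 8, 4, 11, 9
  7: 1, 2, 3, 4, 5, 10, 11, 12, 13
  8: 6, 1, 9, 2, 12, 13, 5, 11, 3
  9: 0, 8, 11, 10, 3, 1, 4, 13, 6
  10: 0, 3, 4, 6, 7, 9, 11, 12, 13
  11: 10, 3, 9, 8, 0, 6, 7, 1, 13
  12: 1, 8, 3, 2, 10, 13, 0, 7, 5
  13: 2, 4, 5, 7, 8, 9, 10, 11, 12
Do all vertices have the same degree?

Yes

Degrees: 0:9, 1:9, 2:9, 3:9, 4:9, 5:9, 6:9, 7:9, 8:9, 9:9, 10:9, 11:9, 12:9, 13:9
Every vertex has degree 9, so the graph is 9-regular.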